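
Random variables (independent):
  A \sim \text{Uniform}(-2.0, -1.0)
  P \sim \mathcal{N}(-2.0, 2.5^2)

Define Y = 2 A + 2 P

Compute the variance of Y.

For independent RVs: Var(aX + bY) = a²Var(X) + b²Var(Y)
Var(A) = 0.083333333
Var(P) = 6.25
Var(Y) = 2²*0.083333333 + 2²*6.25
= 4*0.083333333 + 4*6.25 = 25.333333

25.333333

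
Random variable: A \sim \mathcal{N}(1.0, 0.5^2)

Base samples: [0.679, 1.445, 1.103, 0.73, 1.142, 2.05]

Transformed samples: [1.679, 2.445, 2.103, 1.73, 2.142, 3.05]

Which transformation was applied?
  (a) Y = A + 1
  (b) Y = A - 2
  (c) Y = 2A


Checking option (a) Y = A + 1:
  A = 0.679 -> Y = 1.679 ✓
  A = 1.445 -> Y = 2.445 ✓
  A = 1.103 -> Y = 2.103 ✓
All samples match this transformation.

(a) A + 1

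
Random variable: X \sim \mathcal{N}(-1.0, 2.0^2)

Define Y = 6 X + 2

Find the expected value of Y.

For Y = 6X + 2:
E[Y] = 6 * E[X] + 2
E[X] = -1.0 = -1
E[Y] = 6 * (-1) + 2 = -4

-4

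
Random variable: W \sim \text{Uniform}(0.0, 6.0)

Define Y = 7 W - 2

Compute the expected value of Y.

For Y = 7W - 2:
E[Y] = 7 * E[W] - 2
E[W] = (0 + 6)/2 = 3
E[Y] = 7 * 3 - 2 = 19

19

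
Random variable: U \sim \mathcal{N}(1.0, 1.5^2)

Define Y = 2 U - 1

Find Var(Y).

For Y = aU + b: Var(Y) = a² * Var(U)
Var(U) = 1.5^2 = 2.25
Var(Y) = 2² * 2.25 = 4 * 2.25 = 9

9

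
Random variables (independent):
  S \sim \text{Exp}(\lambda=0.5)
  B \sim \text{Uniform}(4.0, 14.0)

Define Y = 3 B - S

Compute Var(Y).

For independent RVs: Var(aX + bY) = a²Var(X) + b²Var(Y)
Var(S) = 4
Var(B) = 8.3333333
Var(Y) = (-1)²*4 + 3²*8.3333333
= 1*4 + 9*8.3333333 = 79

79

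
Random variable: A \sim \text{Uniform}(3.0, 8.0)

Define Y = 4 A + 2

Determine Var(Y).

For Y = aA + b: Var(Y) = a² * Var(A)
Var(A) = (8 - 3)^2/12 = 2.0833333
Var(Y) = 4² * 2.0833333 = 16 * 2.0833333 = 33.333333

33.333333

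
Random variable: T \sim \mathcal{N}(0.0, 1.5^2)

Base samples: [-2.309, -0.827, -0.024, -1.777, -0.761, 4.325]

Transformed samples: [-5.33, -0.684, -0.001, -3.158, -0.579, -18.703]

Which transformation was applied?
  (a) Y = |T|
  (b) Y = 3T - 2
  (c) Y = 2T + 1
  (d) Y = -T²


Checking option (d) Y = -T²:
  T = -2.309 -> Y = -5.33 ✓
  T = -0.827 -> Y = -0.684 ✓
  T = -0.024 -> Y = -0.001 ✓
All samples match this transformation.

(d) -T²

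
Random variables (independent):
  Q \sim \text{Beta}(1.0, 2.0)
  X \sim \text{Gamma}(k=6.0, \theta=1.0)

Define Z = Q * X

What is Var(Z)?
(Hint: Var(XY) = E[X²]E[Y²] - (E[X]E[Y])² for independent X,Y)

Var(XY) = E[X²]E[Y²] - (E[X]E[Y])²
E[Q] = 0.33333333, Var(Q) = 0.055555556
E[X] = 6, Var(X) = 6
E[Q²] = 0.055555556 + 0.33333333² = 0.16666667
E[X²] = 6 + 6² = 42
Var(Z) = 0.16666667*42 - (0.33333333*6)²
= 7 - 4 = 3

3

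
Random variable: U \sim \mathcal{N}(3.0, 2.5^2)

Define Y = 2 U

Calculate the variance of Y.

For Y = aU + b: Var(Y) = a² * Var(U)
Var(U) = 2.5^2 = 6.25
Var(Y) = 2² * 6.25 = 4 * 6.25 = 25

25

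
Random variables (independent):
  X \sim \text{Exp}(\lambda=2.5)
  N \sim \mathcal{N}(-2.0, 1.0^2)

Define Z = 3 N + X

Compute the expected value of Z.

E[Z] = 1*E[X] + 3*E[N]
E[X] = 0.4
E[N] = -2
E[Z] = 1*0.4 + 3*(-2) = -5.6

-5.6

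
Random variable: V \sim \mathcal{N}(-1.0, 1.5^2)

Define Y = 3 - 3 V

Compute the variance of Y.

For Y = aV + b: Var(Y) = a² * Var(V)
Var(V) = 1.5^2 = 2.25
Var(Y) = (-3)² * 2.25 = 9 * 2.25 = 20.25

20.25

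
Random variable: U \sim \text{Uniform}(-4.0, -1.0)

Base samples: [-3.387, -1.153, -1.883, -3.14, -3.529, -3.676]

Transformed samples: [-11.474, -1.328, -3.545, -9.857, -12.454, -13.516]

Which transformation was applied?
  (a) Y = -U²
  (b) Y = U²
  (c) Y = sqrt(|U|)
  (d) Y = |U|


Checking option (a) Y = -U²:
  U = -3.387 -> Y = -11.474 ✓
  U = -1.153 -> Y = -1.328 ✓
  U = -1.883 -> Y = -3.545 ✓
All samples match this transformation.

(a) -U²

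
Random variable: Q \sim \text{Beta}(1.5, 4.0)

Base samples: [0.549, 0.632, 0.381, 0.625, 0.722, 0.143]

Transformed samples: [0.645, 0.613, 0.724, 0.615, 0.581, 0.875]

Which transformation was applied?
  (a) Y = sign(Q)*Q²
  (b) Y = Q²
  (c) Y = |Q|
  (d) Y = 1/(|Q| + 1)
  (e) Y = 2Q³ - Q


Checking option (d) Y = 1/(|Q| + 1):
  Q = 0.549 -> Y = 0.645 ✓
  Q = 0.632 -> Y = 0.613 ✓
  Q = 0.381 -> Y = 0.724 ✓
All samples match this transformation.

(d) 1/(|Q| + 1)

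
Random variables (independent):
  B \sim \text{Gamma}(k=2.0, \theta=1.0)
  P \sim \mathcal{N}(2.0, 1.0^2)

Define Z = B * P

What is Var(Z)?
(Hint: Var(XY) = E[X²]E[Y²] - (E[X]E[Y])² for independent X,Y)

Var(XY) = E[X²]E[Y²] - (E[X]E[Y])²
E[B] = 2, Var(B) = 2
E[P] = 2, Var(P) = 1
E[B²] = 2 + 2² = 6
E[P²] = 1 + 2² = 5
Var(Z) = 6*5 - (2*2)²
= 30 - 16 = 14

14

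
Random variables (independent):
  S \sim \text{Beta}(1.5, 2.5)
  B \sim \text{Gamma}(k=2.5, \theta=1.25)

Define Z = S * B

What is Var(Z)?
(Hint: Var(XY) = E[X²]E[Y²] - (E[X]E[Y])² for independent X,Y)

Var(XY) = E[X²]E[Y²] - (E[X]E[Y])²
E[S] = 0.375, Var(S) = 0.046875
E[B] = 3.125, Var(B) = 3.90625
E[S²] = 0.046875 + 0.375² = 0.1875
E[B²] = 3.90625 + 3.125² = 13.671875
Var(Z) = 0.1875*13.671875 - (0.375*3.125)²
= 2.5634766 - 1.373291 = 1.1901855

1.1901855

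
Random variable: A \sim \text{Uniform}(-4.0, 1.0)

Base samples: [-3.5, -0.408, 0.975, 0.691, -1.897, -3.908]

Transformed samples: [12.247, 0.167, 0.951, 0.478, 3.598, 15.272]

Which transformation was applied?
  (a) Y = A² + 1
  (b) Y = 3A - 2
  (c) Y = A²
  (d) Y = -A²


Checking option (c) Y = A²:
  A = -3.5 -> Y = 12.247 ✓
  A = -0.408 -> Y = 0.167 ✓
  A = 0.975 -> Y = 0.951 ✓
All samples match this transformation.

(c) A²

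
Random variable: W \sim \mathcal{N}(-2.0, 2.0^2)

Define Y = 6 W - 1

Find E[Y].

For Y = 6W - 1:
E[Y] = 6 * E[W] - 1
E[W] = -2.0 = -2
E[Y] = 6 * (-2) - 1 = -13

-13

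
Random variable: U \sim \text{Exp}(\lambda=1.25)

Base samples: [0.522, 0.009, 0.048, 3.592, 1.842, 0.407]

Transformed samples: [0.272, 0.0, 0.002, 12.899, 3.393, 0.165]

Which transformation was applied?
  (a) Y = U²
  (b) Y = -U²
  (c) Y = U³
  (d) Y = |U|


Checking option (a) Y = U²:
  U = 0.522 -> Y = 0.272 ✓
  U = 0.009 -> Y = 0.0 ✓
  U = 0.048 -> Y = 0.002 ✓
All samples match this transformation.

(a) U²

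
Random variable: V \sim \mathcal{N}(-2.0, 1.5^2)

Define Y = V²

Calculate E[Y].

Using E[X²] = Var(X) + (E[X])²:
E[V] = -2
Var(V) = 1.5^2 = 2.25
E[V²] = 2.25 + (-2)² = 2.25 + 4 = 6.25

6.25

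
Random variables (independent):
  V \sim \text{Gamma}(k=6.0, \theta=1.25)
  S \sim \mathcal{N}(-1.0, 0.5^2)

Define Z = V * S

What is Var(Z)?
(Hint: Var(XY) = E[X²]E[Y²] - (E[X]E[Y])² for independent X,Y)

Var(XY) = E[X²]E[Y²] - (E[X]E[Y])²
E[V] = 7.5, Var(V) = 9.375
E[S] = -1, Var(S) = 0.25
E[V²] = 9.375 + 7.5² = 65.625
E[S²] = 0.25 + (-1)² = 1.25
Var(Z) = 65.625*1.25 - (7.5*(-1))²
= 82.03125 - 56.25 = 25.78125

25.78125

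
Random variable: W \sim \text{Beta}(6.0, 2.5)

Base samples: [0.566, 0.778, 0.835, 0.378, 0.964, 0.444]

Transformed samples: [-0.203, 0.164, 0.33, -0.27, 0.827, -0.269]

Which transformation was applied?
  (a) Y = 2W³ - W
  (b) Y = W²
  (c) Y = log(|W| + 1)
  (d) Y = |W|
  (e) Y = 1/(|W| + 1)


Checking option (a) Y = 2W³ - W:
  W = 0.566 -> Y = -0.203 ✓
  W = 0.778 -> Y = 0.164 ✓
  W = 0.835 -> Y = 0.33 ✓
All samples match this transformation.

(a) 2W³ - W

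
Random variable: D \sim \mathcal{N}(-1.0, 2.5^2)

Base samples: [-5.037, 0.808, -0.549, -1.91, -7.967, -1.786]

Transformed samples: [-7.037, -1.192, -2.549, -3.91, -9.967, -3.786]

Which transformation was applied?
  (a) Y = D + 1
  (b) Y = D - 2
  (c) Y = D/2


Checking option (b) Y = D - 2:
  D = -5.037 -> Y = -7.037 ✓
  D = 0.808 -> Y = -1.192 ✓
  D = -0.549 -> Y = -2.549 ✓
All samples match this transformation.

(b) D - 2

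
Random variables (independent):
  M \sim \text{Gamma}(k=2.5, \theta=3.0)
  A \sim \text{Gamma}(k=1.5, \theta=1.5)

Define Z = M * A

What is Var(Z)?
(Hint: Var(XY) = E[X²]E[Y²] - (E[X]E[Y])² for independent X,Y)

Var(XY) = E[X²]E[Y²] - (E[X]E[Y])²
E[M] = 7.5, Var(M) = 22.5
E[A] = 2.25, Var(A) = 3.375
E[M²] = 22.5 + 7.5² = 78.75
E[A²] = 3.375 + 2.25² = 8.4375
Var(Z) = 78.75*8.4375 - (7.5*2.25)²
= 664.45312 - 284.76562 = 379.6875

379.6875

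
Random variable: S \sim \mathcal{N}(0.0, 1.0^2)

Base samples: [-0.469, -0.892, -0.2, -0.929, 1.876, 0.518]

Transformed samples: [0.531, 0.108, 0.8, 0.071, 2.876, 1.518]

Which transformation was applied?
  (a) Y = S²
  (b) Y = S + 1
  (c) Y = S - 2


Checking option (b) Y = S + 1:
  S = -0.469 -> Y = 0.531 ✓
  S = -0.892 -> Y = 0.108 ✓
  S = -0.2 -> Y = 0.8 ✓
All samples match this transformation.

(b) S + 1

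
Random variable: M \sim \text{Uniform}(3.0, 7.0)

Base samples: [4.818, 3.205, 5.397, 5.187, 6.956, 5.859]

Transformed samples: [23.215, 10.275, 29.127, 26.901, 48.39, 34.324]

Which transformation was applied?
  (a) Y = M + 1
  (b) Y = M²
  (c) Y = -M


Checking option (b) Y = M²:
  M = 4.818 -> Y = 23.215 ✓
  M = 3.205 -> Y = 10.275 ✓
  M = 5.397 -> Y = 29.127 ✓
All samples match this transformation.

(b) M²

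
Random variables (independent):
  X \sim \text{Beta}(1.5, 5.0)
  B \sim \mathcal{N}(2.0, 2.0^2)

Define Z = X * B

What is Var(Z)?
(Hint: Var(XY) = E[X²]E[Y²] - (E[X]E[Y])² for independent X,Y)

Var(XY) = E[X²]E[Y²] - (E[X]E[Y])²
E[X] = 0.23076923, Var(X) = 0.023668639
E[B] = 2, Var(B) = 4
E[X²] = 0.023668639 + 0.23076923² = 0.076923077
E[B²] = 4 + 2² = 8
Var(Z) = 0.076923077*8 - (0.23076923*2)²
= 0.61538462 - 0.21301775 = 0.40236686

0.40236686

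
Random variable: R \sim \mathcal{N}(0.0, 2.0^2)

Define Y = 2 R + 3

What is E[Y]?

For Y = 2R + 3:
E[Y] = 2 * E[R] + 3
E[R] = 0.0 = 0
E[Y] = 2 * 0 + 3 = 3

3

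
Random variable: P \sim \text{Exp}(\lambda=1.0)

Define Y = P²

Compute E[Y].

Using E[X²] = Var(X) + (E[X])²:
E[P] = 1
Var(P) = 1/1.0^2 = 1
E[P²] = 1 + 1² = 1 + 1 = 2

2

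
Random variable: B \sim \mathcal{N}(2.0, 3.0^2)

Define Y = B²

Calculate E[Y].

E[B²] = Var(B) + (E[B])² = 9 + 4 = 13

13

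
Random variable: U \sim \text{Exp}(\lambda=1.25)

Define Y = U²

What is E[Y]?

Using E[X²] = Var(X) + (E[X])²:
E[U] = 0.8
Var(U) = 1/1.25^2 = 0.64
E[U²] = 0.64 + 0.8² = 0.64 + 0.64 = 1.28

1.28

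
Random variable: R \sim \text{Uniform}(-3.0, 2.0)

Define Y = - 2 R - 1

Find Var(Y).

For Y = aR + b: Var(Y) = a² * Var(R)
Var(R) = (2 + 3)^2/12 = 2.0833333
Var(Y) = (-2)² * 2.0833333 = 4 * 2.0833333 = 8.3333333

8.3333333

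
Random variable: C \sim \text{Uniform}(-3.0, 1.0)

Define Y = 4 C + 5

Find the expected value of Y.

For Y = 4C + 5:
E[Y] = 4 * E[C] + 5
E[C] = (-3 + 1)/2 = -1
E[Y] = 4 * (-1) + 5 = 1

1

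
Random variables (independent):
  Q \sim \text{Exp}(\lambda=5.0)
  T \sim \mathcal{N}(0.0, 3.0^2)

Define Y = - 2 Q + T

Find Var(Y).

For independent RVs: Var(aX + bY) = a²Var(X) + b²Var(Y)
Var(Q) = 0.04
Var(T) = 9
Var(Y) = (-2)²*0.04 + 1²*9
= 4*0.04 + 1*9 = 9.16

9.16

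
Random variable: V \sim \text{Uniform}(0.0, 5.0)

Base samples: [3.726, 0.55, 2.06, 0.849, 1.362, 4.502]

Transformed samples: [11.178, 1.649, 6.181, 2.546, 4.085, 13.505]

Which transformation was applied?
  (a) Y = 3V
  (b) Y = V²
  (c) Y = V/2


Checking option (a) Y = 3V:
  V = 3.726 -> Y = 11.178 ✓
  V = 0.55 -> Y = 1.649 ✓
  V = 2.06 -> Y = 6.181 ✓
All samples match this transformation.

(a) 3V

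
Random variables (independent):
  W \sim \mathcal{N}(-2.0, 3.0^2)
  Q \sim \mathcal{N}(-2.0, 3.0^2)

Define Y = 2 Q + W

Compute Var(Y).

For independent RVs: Var(aX + bY) = a²Var(X) + b²Var(Y)
Var(W) = 9
Var(Q) = 9
Var(Y) = 1²*9 + 2²*9
= 1*9 + 4*9 = 45

45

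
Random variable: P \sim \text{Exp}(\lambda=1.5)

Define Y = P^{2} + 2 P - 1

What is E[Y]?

E[Y] = 1*E[P²] + 2*E[P] - 1
E[P] = 0.66666667
E[P²] = Var(P) + (E[P])² = 0.44444444 + 0.44444444 = 0.88888889
E[Y] = 1*0.88888889 + 2*0.66666667 - 1 = 1.2222222

1.2222222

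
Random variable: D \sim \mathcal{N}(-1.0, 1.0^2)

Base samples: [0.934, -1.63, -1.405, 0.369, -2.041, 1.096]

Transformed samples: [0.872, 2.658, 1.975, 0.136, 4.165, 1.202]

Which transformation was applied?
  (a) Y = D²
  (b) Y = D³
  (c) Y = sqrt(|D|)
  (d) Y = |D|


Checking option (a) Y = D²:
  D = 0.934 -> Y = 0.872 ✓
  D = -1.63 -> Y = 2.658 ✓
  D = -1.405 -> Y = 1.975 ✓
All samples match this transformation.

(a) D²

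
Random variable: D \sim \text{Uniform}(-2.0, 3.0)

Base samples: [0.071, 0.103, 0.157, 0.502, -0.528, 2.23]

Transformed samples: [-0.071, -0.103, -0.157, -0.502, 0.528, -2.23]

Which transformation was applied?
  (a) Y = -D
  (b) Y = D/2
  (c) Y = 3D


Checking option (a) Y = -D:
  D = 0.071 -> Y = -0.071 ✓
  D = 0.103 -> Y = -0.103 ✓
  D = 0.157 -> Y = -0.157 ✓
All samples match this transformation.

(a) -D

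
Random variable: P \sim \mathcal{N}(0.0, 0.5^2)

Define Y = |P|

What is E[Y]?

For X ~ N(0, 0.5²), E[|X|] = sigma * sqrt(2/pi)
= 0.5 * sqrt(2/pi) = 0.39894228

0.39894228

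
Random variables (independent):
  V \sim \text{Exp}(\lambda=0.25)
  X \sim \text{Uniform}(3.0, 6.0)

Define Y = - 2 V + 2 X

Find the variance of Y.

For independent RVs: Var(aX + bY) = a²Var(X) + b²Var(Y)
Var(V) = 16
Var(X) = 0.75
Var(Y) = (-2)²*16 + 2²*0.75
= 4*16 + 4*0.75 = 67

67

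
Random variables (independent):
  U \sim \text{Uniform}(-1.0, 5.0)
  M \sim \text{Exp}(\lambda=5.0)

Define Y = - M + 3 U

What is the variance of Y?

For independent RVs: Var(aX + bY) = a²Var(X) + b²Var(Y)
Var(U) = 3
Var(M) = 0.04
Var(Y) = 3²*3 + (-1)²*0.04
= 9*3 + 1*0.04 = 27.04

27.04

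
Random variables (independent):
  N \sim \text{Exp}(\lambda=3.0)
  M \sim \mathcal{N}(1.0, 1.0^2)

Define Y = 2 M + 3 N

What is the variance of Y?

For independent RVs: Var(aX + bY) = a²Var(X) + b²Var(Y)
Var(N) = 0.11111111
Var(M) = 1
Var(Y) = 3²*0.11111111 + 2²*1
= 9*0.11111111 + 4*1 = 5

5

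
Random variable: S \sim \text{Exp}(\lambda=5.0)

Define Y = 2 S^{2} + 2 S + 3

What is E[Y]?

E[Y] = 2*E[S²] + 2*E[S] + 3
E[S] = 0.2
E[S²] = Var(S) + (E[S])² = 0.04 + 0.04 = 0.08
E[Y] = 2*0.08 + 2*0.2 + 3 = 3.56

3.56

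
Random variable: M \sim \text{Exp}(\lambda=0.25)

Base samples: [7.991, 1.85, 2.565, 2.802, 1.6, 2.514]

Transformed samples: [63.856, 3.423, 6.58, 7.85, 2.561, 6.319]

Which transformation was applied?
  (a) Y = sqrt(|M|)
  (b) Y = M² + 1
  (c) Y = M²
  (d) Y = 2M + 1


Checking option (c) Y = M²:
  M = 7.991 -> Y = 63.856 ✓
  M = 1.85 -> Y = 3.423 ✓
  M = 2.565 -> Y = 6.58 ✓
All samples match this transformation.

(c) M²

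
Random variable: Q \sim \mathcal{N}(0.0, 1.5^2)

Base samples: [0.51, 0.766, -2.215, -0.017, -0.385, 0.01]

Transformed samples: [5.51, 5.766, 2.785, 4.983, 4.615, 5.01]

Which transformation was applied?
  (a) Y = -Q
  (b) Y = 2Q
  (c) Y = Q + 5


Checking option (c) Y = Q + 5:
  Q = 0.51 -> Y = 5.51 ✓
  Q = 0.766 -> Y = 5.766 ✓
  Q = -2.215 -> Y = 2.785 ✓
All samples match this transformation.

(c) Q + 5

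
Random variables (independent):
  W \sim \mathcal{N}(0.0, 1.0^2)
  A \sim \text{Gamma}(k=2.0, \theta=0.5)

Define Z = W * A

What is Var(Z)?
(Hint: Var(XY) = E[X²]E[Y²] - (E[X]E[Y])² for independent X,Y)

Var(XY) = E[X²]E[Y²] - (E[X]E[Y])²
E[W] = 0, Var(W) = 1
E[A] = 1, Var(A) = 0.5
E[W²] = 1 + 0² = 1
E[A²] = 0.5 + 1² = 1.5
Var(Z) = 1*1.5 - (0*1)²
= 1.5 - 0 = 1.5

1.5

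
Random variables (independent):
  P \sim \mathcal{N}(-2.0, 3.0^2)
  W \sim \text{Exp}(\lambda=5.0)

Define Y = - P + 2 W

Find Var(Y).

For independent RVs: Var(aX + bY) = a²Var(X) + b²Var(Y)
Var(P) = 9
Var(W) = 0.04
Var(Y) = (-1)²*9 + 2²*0.04
= 1*9 + 4*0.04 = 9.16

9.16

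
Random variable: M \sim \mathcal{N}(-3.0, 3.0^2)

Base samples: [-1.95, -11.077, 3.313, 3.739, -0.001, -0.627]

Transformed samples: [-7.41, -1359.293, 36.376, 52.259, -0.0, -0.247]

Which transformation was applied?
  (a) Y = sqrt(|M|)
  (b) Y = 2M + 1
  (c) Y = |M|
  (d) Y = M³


Checking option (d) Y = M³:
  M = -1.95 -> Y = -7.41 ✓
  M = -11.077 -> Y = -1359.293 ✓
  M = 3.313 -> Y = 36.376 ✓
All samples match this transformation.

(d) M³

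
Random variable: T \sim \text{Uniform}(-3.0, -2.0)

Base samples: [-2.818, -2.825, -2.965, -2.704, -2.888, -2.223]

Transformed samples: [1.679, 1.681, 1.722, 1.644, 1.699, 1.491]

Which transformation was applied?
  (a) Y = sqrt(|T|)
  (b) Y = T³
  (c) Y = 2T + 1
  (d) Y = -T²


Checking option (a) Y = sqrt(|T|):
  T = -2.818 -> Y = 1.679 ✓
  T = -2.825 -> Y = 1.681 ✓
  T = -2.965 -> Y = 1.722 ✓
All samples match this transformation.

(a) sqrt(|T|)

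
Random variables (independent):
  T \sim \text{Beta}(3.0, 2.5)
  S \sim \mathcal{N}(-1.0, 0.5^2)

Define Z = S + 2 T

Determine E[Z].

E[Z] = 2*E[T] + 1*E[S]
E[T] = 0.54545455
E[S] = -1
E[Z] = 2*0.54545455 + 1*(-1) = 0.090909091

0.090909091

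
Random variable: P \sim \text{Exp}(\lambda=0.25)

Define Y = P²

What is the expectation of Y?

E[P²] = Var(P) + (E[P])² = 16 + 16 = 32

32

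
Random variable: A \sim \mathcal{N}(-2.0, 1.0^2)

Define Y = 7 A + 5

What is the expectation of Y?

For Y = 7A + 5:
E[Y] = 7 * E[A] + 5
E[A] = -2.0 = -2
E[Y] = 7 * (-2) + 5 = -9

-9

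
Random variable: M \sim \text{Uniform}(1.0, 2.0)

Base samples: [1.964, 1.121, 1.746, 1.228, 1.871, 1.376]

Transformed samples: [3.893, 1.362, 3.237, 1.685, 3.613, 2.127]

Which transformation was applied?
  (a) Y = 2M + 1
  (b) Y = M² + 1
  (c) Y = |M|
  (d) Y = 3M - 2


Checking option (d) Y = 3M - 2:
  M = 1.964 -> Y = 3.893 ✓
  M = 1.121 -> Y = 1.362 ✓
  M = 1.746 -> Y = 3.237 ✓
All samples match this transformation.

(d) 3M - 2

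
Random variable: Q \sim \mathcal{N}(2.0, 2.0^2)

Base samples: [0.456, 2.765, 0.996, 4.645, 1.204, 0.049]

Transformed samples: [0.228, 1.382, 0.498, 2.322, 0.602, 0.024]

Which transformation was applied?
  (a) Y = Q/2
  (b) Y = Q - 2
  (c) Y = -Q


Checking option (a) Y = Q/2:
  Q = 0.456 -> Y = 0.228 ✓
  Q = 2.765 -> Y = 1.382 ✓
  Q = 0.996 -> Y = 0.498 ✓
All samples match this transformation.

(a) Q/2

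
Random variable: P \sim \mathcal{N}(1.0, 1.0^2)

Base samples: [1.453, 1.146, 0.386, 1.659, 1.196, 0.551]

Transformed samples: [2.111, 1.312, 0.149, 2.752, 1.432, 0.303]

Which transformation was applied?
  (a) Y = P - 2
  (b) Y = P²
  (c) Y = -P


Checking option (b) Y = P²:
  P = 1.453 -> Y = 2.111 ✓
  P = 1.146 -> Y = 1.312 ✓
  P = 0.386 -> Y = 0.149 ✓
All samples match this transformation.

(b) P²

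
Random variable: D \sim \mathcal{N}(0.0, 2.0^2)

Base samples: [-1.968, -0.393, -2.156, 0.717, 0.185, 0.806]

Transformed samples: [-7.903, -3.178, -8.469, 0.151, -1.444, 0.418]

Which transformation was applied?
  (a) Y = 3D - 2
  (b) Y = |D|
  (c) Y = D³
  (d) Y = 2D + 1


Checking option (a) Y = 3D - 2:
  D = -1.968 -> Y = -7.903 ✓
  D = -0.393 -> Y = -3.178 ✓
  D = -2.156 -> Y = -8.469 ✓
All samples match this transformation.

(a) 3D - 2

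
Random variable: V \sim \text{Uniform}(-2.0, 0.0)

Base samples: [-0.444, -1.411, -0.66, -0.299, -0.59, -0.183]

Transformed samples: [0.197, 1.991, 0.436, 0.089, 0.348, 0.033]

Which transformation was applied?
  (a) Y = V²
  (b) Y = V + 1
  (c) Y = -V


Checking option (a) Y = V²:
  V = -0.444 -> Y = 0.197 ✓
  V = -1.411 -> Y = 1.991 ✓
  V = -0.66 -> Y = 0.436 ✓
All samples match this transformation.

(a) V²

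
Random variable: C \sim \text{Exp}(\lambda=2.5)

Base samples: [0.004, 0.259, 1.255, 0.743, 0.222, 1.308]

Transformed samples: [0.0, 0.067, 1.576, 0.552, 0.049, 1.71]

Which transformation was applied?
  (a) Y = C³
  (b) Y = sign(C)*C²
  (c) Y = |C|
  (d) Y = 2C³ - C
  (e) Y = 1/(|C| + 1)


Checking option (b) Y = sign(C)*C²:
  C = 0.004 -> Y = 0.0 ✓
  C = 0.259 -> Y = 0.067 ✓
  C = 1.255 -> Y = 1.576 ✓
All samples match this transformation.

(b) sign(C)*C²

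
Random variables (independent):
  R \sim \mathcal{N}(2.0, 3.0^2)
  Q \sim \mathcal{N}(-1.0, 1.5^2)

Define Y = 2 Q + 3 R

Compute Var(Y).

For independent RVs: Var(aX + bY) = a²Var(X) + b²Var(Y)
Var(R) = 9
Var(Q) = 2.25
Var(Y) = 3²*9 + 2²*2.25
= 9*9 + 4*2.25 = 90

90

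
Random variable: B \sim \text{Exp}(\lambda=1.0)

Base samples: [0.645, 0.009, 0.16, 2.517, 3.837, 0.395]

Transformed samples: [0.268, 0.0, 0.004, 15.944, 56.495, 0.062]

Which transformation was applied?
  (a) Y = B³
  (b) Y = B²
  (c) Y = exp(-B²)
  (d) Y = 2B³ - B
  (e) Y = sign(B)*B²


Checking option (a) Y = B³:
  B = 0.645 -> Y = 0.268 ✓
  B = 0.009 -> Y = 0.0 ✓
  B = 0.16 -> Y = 0.004 ✓
All samples match this transformation.

(a) B³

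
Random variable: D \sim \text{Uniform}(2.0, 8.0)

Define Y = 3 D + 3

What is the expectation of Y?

For Y = 3D + 3:
E[Y] = 3 * E[D] + 3
E[D] = (2 + 8)/2 = 5
E[Y] = 3 * 5 + 3 = 18

18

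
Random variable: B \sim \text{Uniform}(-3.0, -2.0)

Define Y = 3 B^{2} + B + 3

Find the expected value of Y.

E[Y] = 3*E[B²] + 1*E[B] + 3
E[B] = -2.5
E[B²] = Var(B) + (E[B])² = 0.083333333 + 6.25 = 6.3333333
E[Y] = 3*6.3333333 + 1*(-2.5) + 3 = 19.5

19.5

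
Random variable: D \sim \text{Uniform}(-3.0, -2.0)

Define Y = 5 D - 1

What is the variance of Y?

For Y = aD + b: Var(Y) = a² * Var(D)
Var(D) = (-2 + 3)^2/12 = 0.083333333
Var(Y) = 5² * 0.083333333 = 25 * 0.083333333 = 2.0833333

2.0833333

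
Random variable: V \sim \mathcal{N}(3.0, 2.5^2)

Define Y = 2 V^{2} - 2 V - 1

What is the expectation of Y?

E[Y] = 2*E[V²] - 2*E[V] - 1
E[V] = 3
E[V²] = Var(V) + (E[V])² = 6.25 + 9 = 15.25
E[Y] = 2*15.25 - 2*3 - 1 = 23.5

23.5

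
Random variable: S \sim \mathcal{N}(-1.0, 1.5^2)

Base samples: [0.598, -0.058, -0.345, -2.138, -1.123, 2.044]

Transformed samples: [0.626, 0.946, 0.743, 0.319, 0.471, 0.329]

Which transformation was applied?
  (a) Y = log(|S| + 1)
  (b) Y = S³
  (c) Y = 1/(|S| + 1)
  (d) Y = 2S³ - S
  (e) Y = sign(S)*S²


Checking option (c) Y = 1/(|S| + 1):
  S = 0.598 -> Y = 0.626 ✓
  S = -0.058 -> Y = 0.946 ✓
  S = -0.345 -> Y = 0.743 ✓
All samples match this transformation.

(c) 1/(|S| + 1)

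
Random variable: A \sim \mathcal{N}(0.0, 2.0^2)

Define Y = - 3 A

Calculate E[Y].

For Y = -3A:
E[Y] = -3 * E[A]
E[A] = 0.0 = 0
E[Y] = -3 * 0 = 0

0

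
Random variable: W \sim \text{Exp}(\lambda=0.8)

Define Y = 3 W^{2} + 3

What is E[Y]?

E[Y] = 3*E[W²] + 3
E[W] = 1.25
E[W²] = Var(W) + (E[W])² = 1.5625 + 1.5625 = 3.125
E[Y] = 3*3.125 + 3 = 12.375

12.375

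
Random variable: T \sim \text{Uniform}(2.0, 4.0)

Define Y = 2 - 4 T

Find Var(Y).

For Y = aT + b: Var(Y) = a² * Var(T)
Var(T) = (4 - 2)^2/12 = 0.33333333
Var(Y) = (-4)² * 0.33333333 = 16 * 0.33333333 = 5.3333333

5.3333333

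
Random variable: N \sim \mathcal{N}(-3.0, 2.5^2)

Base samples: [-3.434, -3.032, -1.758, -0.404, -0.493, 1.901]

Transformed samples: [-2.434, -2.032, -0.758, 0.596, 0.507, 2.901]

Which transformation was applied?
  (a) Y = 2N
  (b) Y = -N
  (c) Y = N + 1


Checking option (c) Y = N + 1:
  N = -3.434 -> Y = -2.434 ✓
  N = -3.032 -> Y = -2.032 ✓
  N = -1.758 -> Y = -0.758 ✓
All samples match this transformation.

(c) N + 1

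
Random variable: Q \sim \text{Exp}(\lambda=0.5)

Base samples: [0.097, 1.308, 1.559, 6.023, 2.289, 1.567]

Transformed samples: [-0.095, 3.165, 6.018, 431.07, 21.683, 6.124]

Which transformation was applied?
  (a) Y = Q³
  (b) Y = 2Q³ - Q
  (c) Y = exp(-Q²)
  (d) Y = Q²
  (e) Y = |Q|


Checking option (b) Y = 2Q³ - Q:
  Q = 0.097 -> Y = -0.095 ✓
  Q = 1.308 -> Y = 3.165 ✓
  Q = 1.559 -> Y = 6.018 ✓
All samples match this transformation.

(b) 2Q³ - Q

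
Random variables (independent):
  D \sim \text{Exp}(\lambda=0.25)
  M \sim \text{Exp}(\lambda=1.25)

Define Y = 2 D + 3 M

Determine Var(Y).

For independent RVs: Var(aX + bY) = a²Var(X) + b²Var(Y)
Var(D) = 16
Var(M) = 0.64
Var(Y) = 2²*16 + 3²*0.64
= 4*16 + 9*0.64 = 69.76

69.76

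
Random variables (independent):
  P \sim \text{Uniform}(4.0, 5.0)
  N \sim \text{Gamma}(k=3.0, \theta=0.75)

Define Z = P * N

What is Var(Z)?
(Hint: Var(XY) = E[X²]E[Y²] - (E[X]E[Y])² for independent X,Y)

Var(XY) = E[X²]E[Y²] - (E[X]E[Y])²
E[P] = 4.5, Var(P) = 0.083333333
E[N] = 2.25, Var(N) = 1.6875
E[P²] = 0.083333333 + 4.5² = 20.333333
E[N²] = 1.6875 + 2.25² = 6.75
Var(Z) = 20.333333*6.75 - (4.5*2.25)²
= 137.25 - 102.51562 = 34.734375

34.734375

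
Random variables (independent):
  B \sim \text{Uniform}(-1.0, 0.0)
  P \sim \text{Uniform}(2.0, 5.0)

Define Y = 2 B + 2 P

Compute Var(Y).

For independent RVs: Var(aX + bY) = a²Var(X) + b²Var(Y)
Var(B) = 0.083333333
Var(P) = 0.75
Var(Y) = 2²*0.083333333 + 2²*0.75
= 4*0.083333333 + 4*0.75 = 3.3333333

3.3333333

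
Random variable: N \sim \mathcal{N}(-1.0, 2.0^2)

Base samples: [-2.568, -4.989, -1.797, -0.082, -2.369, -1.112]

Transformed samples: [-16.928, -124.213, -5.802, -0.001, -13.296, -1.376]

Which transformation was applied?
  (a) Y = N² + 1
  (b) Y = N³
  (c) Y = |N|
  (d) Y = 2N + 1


Checking option (b) Y = N³:
  N = -2.568 -> Y = -16.928 ✓
  N = -4.989 -> Y = -124.213 ✓
  N = -1.797 -> Y = -5.802 ✓
All samples match this transformation.

(b) N³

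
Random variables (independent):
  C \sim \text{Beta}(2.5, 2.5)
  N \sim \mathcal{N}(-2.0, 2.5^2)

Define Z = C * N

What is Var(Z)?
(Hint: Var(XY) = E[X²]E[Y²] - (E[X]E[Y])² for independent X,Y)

Var(XY) = E[X²]E[Y²] - (E[X]E[Y])²
E[C] = 0.5, Var(C) = 0.041666667
E[N] = -2, Var(N) = 6.25
E[C²] = 0.041666667 + 0.5² = 0.29166667
E[N²] = 6.25 + (-2)² = 10.25
Var(Z) = 0.29166667*10.25 - (0.5*(-2))²
= 2.9895833 - 1 = 1.9895833

1.9895833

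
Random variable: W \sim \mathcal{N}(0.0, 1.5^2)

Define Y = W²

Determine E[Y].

Using E[X²] = Var(X) + (E[X])²:
E[W] = 0
Var(W) = 1.5^2 = 2.25
E[W²] = 2.25 + 0² = 2.25 + 0 = 2.25

2.25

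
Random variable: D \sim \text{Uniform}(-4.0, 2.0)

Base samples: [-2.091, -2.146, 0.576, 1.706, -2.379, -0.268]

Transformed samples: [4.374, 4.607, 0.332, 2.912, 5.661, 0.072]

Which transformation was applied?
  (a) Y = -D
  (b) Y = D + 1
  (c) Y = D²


Checking option (c) Y = D²:
  D = -2.091 -> Y = 4.374 ✓
  D = -2.146 -> Y = 4.607 ✓
  D = 0.576 -> Y = 0.332 ✓
All samples match this transformation.

(c) D²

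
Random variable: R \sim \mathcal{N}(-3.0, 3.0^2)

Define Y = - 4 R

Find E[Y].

For Y = -4R:
E[Y] = -4 * E[R]
E[R] = -3.0 = -3
E[Y] = -4 * (-3) = 12

12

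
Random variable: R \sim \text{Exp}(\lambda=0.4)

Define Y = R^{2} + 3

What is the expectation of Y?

E[Y] = 1*E[R²] + 3
E[R] = 2.5
E[R²] = Var(R) + (E[R])² = 6.25 + 6.25 = 12.5
E[Y] = 1*12.5 + 3 = 15.5

15.5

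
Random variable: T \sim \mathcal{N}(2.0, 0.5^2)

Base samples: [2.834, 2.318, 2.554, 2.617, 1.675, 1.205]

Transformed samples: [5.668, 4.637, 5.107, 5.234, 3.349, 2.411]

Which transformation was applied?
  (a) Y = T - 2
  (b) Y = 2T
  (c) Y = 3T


Checking option (b) Y = 2T:
  T = 2.834 -> Y = 5.668 ✓
  T = 2.318 -> Y = 4.637 ✓
  T = 2.554 -> Y = 5.107 ✓
All samples match this transformation.

(b) 2T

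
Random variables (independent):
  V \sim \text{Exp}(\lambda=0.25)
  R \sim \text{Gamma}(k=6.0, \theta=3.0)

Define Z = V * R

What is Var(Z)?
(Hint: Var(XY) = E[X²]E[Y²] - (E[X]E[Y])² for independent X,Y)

Var(XY) = E[X²]E[Y²] - (E[X]E[Y])²
E[V] = 4, Var(V) = 16
E[R] = 18, Var(R) = 54
E[V²] = 16 + 4² = 32
E[R²] = 54 + 18² = 378
Var(Z) = 32*378 - (4*18)²
= 12096 - 5184 = 6912

6912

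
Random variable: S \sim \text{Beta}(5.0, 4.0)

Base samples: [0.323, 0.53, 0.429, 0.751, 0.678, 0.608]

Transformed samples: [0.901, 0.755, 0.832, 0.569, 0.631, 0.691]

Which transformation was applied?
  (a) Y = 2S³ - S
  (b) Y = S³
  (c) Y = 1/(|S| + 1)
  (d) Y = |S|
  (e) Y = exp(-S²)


Checking option (e) Y = exp(-S²):
  S = 0.323 -> Y = 0.901 ✓
  S = 0.53 -> Y = 0.755 ✓
  S = 0.429 -> Y = 0.832 ✓
All samples match this transformation.

(e) exp(-S²)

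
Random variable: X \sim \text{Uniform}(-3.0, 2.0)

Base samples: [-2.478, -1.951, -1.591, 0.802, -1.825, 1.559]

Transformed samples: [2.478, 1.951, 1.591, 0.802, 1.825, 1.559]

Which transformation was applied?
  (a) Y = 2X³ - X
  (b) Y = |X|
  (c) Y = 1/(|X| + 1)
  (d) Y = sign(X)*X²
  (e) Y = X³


Checking option (b) Y = |X|:
  X = -2.478 -> Y = 2.478 ✓
  X = -1.951 -> Y = 1.951 ✓
  X = -1.591 -> Y = 1.591 ✓
All samples match this transformation.

(b) |X|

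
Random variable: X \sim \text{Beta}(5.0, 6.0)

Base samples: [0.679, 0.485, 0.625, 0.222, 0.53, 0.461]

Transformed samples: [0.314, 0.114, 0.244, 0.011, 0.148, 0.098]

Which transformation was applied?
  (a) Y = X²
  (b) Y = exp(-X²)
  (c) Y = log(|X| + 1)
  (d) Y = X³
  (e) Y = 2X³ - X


Checking option (d) Y = X³:
  X = 0.679 -> Y = 0.314 ✓
  X = 0.485 -> Y = 0.114 ✓
  X = 0.625 -> Y = 0.244 ✓
All samples match this transformation.

(d) X³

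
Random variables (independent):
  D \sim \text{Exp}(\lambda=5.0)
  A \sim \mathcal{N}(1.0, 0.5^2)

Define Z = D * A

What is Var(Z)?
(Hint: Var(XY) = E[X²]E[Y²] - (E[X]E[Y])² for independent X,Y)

Var(XY) = E[X²]E[Y²] - (E[X]E[Y])²
E[D] = 0.2, Var(D) = 0.04
E[A] = 1, Var(A) = 0.25
E[D²] = 0.04 + 0.2² = 0.08
E[A²] = 0.25 + 1² = 1.25
Var(Z) = 0.08*1.25 - (0.2*1)²
= 0.1 - 0.04 = 0.06

0.06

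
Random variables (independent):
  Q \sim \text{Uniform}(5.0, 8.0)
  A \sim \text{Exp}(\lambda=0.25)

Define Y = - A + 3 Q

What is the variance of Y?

For independent RVs: Var(aX + bY) = a²Var(X) + b²Var(Y)
Var(Q) = 0.75
Var(A) = 16
Var(Y) = 3²*0.75 + (-1)²*16
= 9*0.75 + 1*16 = 22.75

22.75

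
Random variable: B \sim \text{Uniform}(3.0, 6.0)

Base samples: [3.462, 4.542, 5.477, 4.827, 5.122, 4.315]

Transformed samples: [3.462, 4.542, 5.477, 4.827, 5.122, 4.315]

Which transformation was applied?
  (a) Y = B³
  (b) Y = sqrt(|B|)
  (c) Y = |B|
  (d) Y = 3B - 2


Checking option (c) Y = |B|:
  B = 3.462 -> Y = 3.462 ✓
  B = 4.542 -> Y = 4.542 ✓
  B = 5.477 -> Y = 5.477 ✓
All samples match this transformation.

(c) |B|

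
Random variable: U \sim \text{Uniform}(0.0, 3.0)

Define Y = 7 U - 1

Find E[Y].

For Y = 7U - 1:
E[Y] = 7 * E[U] - 1
E[U] = (0 + 3)/2 = 1.5
E[Y] = 7 * 1.5 - 1 = 9.5

9.5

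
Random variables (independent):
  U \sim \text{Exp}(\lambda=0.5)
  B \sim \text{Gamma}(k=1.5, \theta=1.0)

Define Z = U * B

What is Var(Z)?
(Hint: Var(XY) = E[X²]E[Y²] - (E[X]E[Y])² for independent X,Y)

Var(XY) = E[X²]E[Y²] - (E[X]E[Y])²
E[U] = 2, Var(U) = 4
E[B] = 1.5, Var(B) = 1.5
E[U²] = 4 + 2² = 8
E[B²] = 1.5 + 1.5² = 3.75
Var(Z) = 8*3.75 - (2*1.5)²
= 30 - 9 = 21

21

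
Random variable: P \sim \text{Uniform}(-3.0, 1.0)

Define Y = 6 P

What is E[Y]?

For Y = 6P:
E[Y] = 6 * E[P]
E[P] = (-3 + 1)/2 = -1
E[Y] = 6 * (-1) = -6

-6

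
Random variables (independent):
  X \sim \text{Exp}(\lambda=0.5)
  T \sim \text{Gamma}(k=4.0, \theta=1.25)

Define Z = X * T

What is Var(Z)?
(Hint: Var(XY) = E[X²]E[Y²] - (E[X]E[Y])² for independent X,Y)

Var(XY) = E[X²]E[Y²] - (E[X]E[Y])²
E[X] = 2, Var(X) = 4
E[T] = 5, Var(T) = 6.25
E[X²] = 4 + 2² = 8
E[T²] = 6.25 + 5² = 31.25
Var(Z) = 8*31.25 - (2*5)²
= 250 - 100 = 150

150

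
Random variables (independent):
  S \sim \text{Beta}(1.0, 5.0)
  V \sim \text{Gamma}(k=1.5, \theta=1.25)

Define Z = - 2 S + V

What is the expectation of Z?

E[Z] = -2*E[S] + 1*E[V]
E[S] = 0.16666667
E[V] = 1.875
E[Z] = -2*0.16666667 + 1*1.875 = 1.5416667

1.5416667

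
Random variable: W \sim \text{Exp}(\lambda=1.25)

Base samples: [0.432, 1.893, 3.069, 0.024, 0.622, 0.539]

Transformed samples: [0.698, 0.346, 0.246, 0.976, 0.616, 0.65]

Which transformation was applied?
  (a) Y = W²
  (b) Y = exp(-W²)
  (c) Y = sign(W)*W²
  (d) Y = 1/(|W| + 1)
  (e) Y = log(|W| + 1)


Checking option (d) Y = 1/(|W| + 1):
  W = 0.432 -> Y = 0.698 ✓
  W = 1.893 -> Y = 0.346 ✓
  W = 3.069 -> Y = 0.246 ✓
All samples match this transformation.

(d) 1/(|W| + 1)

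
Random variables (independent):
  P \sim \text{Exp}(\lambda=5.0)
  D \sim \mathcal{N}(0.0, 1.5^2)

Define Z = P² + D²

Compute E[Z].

E[Z] = E[P²] + E[D²]
E[P²] = Var(P) + E[P]² = 0.04 + 0.04 = 0.08
E[D²] = Var(D) + E[D]² = 2.25 + 0 = 2.25
E[Z] = 0.08 + 2.25 = 2.33

2.33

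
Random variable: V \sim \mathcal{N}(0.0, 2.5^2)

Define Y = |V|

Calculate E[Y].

For X ~ N(0, 2.5²), E[|X|] = sigma * sqrt(2/pi)
= 2.5 * sqrt(2/pi) = 1.9947114

1.9947114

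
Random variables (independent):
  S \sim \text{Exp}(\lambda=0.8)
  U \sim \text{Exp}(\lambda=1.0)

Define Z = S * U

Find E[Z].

For independent RVs: E[XY] = E[X]*E[Y]
E[S] = 1.25
E[U] = 1
E[Z] = 1.25 * 1 = 1.25

1.25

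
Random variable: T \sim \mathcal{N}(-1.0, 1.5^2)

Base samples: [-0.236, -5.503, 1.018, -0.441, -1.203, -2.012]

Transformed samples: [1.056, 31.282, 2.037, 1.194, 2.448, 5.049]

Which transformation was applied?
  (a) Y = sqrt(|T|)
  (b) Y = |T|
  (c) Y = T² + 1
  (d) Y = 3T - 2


Checking option (c) Y = T² + 1:
  T = -0.236 -> Y = 1.056 ✓
  T = -5.503 -> Y = 31.282 ✓
  T = 1.018 -> Y = 2.037 ✓
All samples match this transformation.

(c) T² + 1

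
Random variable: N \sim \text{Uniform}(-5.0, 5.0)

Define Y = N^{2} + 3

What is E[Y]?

E[Y] = 1*E[N²] + 3
E[N] = 0
E[N²] = Var(N) + (E[N])² = 8.3333333 + 0 = 8.3333333
E[Y] = 1*8.3333333 + 3 = 11.333333

11.333333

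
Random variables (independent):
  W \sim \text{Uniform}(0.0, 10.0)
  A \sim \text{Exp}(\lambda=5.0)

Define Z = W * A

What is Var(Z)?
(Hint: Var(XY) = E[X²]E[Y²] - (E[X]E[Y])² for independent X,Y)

Var(XY) = E[X²]E[Y²] - (E[X]E[Y])²
E[W] = 5, Var(W) = 8.3333333
E[A] = 0.2, Var(A) = 0.04
E[W²] = 8.3333333 + 5² = 33.333333
E[A²] = 0.04 + 0.2² = 0.08
Var(Z) = 33.333333*0.08 - (5*0.2)²
= 2.6666667 - 1 = 1.6666667

1.6666667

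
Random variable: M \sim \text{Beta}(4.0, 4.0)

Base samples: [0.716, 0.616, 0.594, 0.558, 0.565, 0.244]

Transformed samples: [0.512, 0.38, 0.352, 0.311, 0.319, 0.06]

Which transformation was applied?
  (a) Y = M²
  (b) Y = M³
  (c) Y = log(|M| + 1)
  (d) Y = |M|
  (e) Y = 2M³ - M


Checking option (a) Y = M²:
  M = 0.716 -> Y = 0.512 ✓
  M = 0.616 -> Y = 0.38 ✓
  M = 0.594 -> Y = 0.352 ✓
All samples match this transformation.

(a) M²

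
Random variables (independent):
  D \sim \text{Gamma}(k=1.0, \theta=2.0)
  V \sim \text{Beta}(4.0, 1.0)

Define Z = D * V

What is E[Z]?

For independent RVs: E[XY] = E[X]*E[Y]
E[D] = 2
E[V] = 0.8
E[Z] = 2 * 0.8 = 1.6

1.6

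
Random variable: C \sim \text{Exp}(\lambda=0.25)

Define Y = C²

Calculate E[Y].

E[C²] = Var(C) + (E[C])² = 16 + 16 = 32

32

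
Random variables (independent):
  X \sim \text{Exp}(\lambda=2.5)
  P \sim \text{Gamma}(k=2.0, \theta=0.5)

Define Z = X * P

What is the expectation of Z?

For independent RVs: E[XY] = E[X]*E[Y]
E[X] = 0.4
E[P] = 1
E[Z] = 0.4 * 1 = 0.4

0.4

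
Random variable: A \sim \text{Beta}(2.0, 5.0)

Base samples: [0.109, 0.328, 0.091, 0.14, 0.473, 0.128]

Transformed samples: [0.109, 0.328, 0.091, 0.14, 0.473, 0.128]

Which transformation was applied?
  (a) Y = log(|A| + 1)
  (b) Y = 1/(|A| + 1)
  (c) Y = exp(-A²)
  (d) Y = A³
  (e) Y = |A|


Checking option (e) Y = |A|:
  A = 0.109 -> Y = 0.109 ✓
  A = 0.328 -> Y = 0.328 ✓
  A = 0.091 -> Y = 0.091 ✓
All samples match this transformation.

(e) |A|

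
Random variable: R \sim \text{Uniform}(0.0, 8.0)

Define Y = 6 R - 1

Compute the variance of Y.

For Y = aR + b: Var(Y) = a² * Var(R)
Var(R) = (8 - 0)^2/12 = 5.3333333
Var(Y) = 6² * 5.3333333 = 36 * 5.3333333 = 192

192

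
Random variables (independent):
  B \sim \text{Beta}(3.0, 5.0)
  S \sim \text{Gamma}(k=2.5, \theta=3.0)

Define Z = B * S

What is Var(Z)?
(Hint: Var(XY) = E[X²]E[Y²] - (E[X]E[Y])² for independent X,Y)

Var(XY) = E[X²]E[Y²] - (E[X]E[Y])²
E[B] = 0.375, Var(B) = 0.026041667
E[S] = 7.5, Var(S) = 22.5
E[B²] = 0.026041667 + 0.375² = 0.16666667
E[S²] = 22.5 + 7.5² = 78.75
Var(Z) = 0.16666667*78.75 - (0.375*7.5)²
= 13.125 - 7.9101562 = 5.2148438

5.2148438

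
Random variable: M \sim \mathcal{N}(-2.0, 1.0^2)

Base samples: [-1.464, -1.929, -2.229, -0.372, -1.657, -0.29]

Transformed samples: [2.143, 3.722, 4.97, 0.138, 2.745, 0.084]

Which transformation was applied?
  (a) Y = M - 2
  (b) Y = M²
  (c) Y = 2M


Checking option (b) Y = M²:
  M = -1.464 -> Y = 2.143 ✓
  M = -1.929 -> Y = 3.722 ✓
  M = -2.229 -> Y = 4.97 ✓
All samples match this transformation.

(b) M²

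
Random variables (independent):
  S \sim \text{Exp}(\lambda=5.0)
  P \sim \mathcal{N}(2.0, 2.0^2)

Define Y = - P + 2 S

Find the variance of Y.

For independent RVs: Var(aX + bY) = a²Var(X) + b²Var(Y)
Var(S) = 0.04
Var(P) = 4
Var(Y) = 2²*0.04 + (-1)²*4
= 4*0.04 + 1*4 = 4.16

4.16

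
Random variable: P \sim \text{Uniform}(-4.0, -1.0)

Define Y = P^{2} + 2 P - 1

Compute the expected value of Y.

E[Y] = 1*E[P²] + 2*E[P] - 1
E[P] = -2.5
E[P²] = Var(P) + (E[P])² = 0.75 + 6.25 = 7
E[Y] = 1*7 + 2*(-2.5) - 1 = 1

1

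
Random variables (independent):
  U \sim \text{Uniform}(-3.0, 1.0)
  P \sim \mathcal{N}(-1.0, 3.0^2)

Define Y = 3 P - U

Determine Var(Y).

For independent RVs: Var(aX + bY) = a²Var(X) + b²Var(Y)
Var(U) = 1.3333333
Var(P) = 9
Var(Y) = (-1)²*1.3333333 + 3²*9
= 1*1.3333333 + 9*9 = 82.333333

82.333333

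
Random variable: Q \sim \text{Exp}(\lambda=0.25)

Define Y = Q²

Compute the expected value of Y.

E[Q²] = Var(Q) + (E[Q])² = 16 + 16 = 32

32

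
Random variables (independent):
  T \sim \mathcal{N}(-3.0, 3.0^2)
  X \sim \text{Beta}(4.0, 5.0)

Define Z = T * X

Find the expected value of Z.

For independent RVs: E[XY] = E[X]*E[Y]
E[T] = -3
E[X] = 0.44444444
E[Z] = -3 * 0.44444444 = -1.3333333

-1.3333333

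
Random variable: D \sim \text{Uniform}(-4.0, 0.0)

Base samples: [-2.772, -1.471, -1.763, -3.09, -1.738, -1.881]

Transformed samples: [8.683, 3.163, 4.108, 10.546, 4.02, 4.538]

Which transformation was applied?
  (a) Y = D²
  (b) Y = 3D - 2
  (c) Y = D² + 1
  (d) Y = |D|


Checking option (c) Y = D² + 1:
  D = -2.772 -> Y = 8.683 ✓
  D = -1.471 -> Y = 3.163 ✓
  D = -1.763 -> Y = 4.108 ✓
All samples match this transformation.

(c) D² + 1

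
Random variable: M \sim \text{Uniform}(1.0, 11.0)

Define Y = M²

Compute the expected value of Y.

E[M²] = Var(M) + (E[M])² = 8.3333333 + 36 = 44.333333

44.333333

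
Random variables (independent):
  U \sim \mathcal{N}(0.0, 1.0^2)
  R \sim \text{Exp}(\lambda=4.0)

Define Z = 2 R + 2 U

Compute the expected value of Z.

E[Z] = 2*E[U] + 2*E[R]
E[U] = 0
E[R] = 0.25
E[Z] = 2*0 + 2*0.25 = 0.5

0.5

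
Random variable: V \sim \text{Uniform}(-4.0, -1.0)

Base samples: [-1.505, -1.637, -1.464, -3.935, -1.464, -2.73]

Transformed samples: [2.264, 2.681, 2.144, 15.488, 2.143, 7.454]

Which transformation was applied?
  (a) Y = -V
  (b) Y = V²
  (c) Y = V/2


Checking option (b) Y = V²:
  V = -1.505 -> Y = 2.264 ✓
  V = -1.637 -> Y = 2.681 ✓
  V = -1.464 -> Y = 2.144 ✓
All samples match this transformation.

(b) V²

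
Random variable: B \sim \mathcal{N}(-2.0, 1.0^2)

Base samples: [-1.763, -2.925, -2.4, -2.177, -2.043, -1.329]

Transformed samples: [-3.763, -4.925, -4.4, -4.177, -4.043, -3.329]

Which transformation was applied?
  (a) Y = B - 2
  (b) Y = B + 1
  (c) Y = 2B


Checking option (a) Y = B - 2:
  B = -1.763 -> Y = -3.763 ✓
  B = -2.925 -> Y = -4.925 ✓
  B = -2.4 -> Y = -4.4 ✓
All samples match this transformation.

(a) B - 2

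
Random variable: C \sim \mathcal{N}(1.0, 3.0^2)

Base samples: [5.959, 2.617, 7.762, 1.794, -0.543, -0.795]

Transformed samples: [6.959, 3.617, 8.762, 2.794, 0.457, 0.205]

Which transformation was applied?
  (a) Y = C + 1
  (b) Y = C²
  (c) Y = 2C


Checking option (a) Y = C + 1:
  C = 5.959 -> Y = 6.959 ✓
  C = 2.617 -> Y = 3.617 ✓
  C = 7.762 -> Y = 8.762 ✓
All samples match this transformation.

(a) C + 1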